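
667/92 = 7 + 1/4 = 7.25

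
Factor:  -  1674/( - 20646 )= 3^1*37^( - 1) = 3/37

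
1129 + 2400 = 3529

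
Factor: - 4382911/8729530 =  - 2^ ( - 1)*5^( - 1 )*13^1 * 61^1*5527^1*872953^(  -  1 )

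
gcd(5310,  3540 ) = 1770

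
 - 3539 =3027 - 6566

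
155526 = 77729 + 77797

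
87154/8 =10894 + 1/4 = 10894.25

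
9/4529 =9/4529 = 0.00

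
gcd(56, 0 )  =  56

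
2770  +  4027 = 6797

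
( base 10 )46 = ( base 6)114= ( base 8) 56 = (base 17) 2C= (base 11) 42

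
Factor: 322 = 2^1*7^1*23^1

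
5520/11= 501 + 9/11 = 501.82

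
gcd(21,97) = 1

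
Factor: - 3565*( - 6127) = 5^1*11^1*23^1*31^1*557^1 = 21842755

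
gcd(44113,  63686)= 1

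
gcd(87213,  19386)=3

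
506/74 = 6 +31/37= 6.84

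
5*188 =940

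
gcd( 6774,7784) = 2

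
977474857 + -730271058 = 247203799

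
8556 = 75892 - 67336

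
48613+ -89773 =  - 41160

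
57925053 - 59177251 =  - 1252198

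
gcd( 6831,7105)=1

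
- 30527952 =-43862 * 696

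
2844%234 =36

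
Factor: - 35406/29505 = - 2^1*3^1*5^( - 1)= - 6/5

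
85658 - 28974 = 56684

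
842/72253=842/72253 = 0.01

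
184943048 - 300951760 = -116008712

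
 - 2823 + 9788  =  6965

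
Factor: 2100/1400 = 2^ (-1 )*3^1 = 3/2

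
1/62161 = 1/62161 = 0.00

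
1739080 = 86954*20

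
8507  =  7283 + 1224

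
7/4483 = 7/4483 = 0.00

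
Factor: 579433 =579433^1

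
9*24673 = 222057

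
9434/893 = 9434/893 = 10.56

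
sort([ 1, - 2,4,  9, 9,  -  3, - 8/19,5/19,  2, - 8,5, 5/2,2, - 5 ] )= [ - 8, - 5  , - 3,-2, - 8/19,5/19,1, 2,2 , 5/2,4, 5,9,9]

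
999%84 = 75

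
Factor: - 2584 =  - 2^3 * 17^1*19^1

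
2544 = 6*424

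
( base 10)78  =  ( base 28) 2M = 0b1001110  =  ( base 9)86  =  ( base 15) 53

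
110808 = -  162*( - 684)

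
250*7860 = 1965000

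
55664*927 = 51600528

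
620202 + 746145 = 1366347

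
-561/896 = - 561/896 = -0.63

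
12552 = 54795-42243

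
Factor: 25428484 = 2^2*6357121^1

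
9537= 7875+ 1662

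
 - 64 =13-77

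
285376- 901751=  -616375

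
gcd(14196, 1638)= 546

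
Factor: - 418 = - 2^1 * 11^1*19^1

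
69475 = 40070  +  29405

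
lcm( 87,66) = 1914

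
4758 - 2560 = 2198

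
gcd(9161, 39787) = 1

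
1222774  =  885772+337002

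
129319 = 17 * 7607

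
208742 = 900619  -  691877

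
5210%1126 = 706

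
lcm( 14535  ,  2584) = 116280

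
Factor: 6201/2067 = 3 = 3^1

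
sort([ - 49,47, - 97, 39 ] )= [ - 97, - 49,39, 47 ] 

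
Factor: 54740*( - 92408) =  - 2^5* 5^1*7^1*17^1*23^1*11551^1 = -5058413920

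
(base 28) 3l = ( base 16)69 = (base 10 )105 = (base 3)10220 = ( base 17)63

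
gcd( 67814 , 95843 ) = 1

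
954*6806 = 6492924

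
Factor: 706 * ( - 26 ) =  - 2^2*13^1*353^1  =  - 18356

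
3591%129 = 108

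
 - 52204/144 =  - 13051/36 = - 362.53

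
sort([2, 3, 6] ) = [2, 3,6 ]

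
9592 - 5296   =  4296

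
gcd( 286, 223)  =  1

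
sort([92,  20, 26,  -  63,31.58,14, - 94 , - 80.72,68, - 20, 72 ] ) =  [ - 94,-80.72 , - 63,-20, 14,20,26, 31.58,68,72,92 ] 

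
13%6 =1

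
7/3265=7/3265  =  0.00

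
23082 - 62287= - 39205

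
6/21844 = 3/10922   =  0.00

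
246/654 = 41/109 = 0.38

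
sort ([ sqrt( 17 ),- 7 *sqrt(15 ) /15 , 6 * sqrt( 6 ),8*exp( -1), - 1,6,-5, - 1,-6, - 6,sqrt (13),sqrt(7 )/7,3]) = [  -  6,-6,-5, - 7*sqrt ( 15 ) /15,-1,-1, sqrt( 7 ) /7, 8*exp( - 1 ),3,sqrt ( 13 ) , sqrt (17),6, 6 * sqrt(6) ] 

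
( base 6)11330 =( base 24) 2k6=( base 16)666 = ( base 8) 3146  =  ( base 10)1638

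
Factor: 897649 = 897649^1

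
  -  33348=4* (  -  8337)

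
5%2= 1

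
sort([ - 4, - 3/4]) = [- 4, - 3/4]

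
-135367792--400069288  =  264701496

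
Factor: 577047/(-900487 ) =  - 3^1*7^(-1 )*23^1*197^( - 1)*653^( - 1 )*8363^1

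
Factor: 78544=2^4*4909^1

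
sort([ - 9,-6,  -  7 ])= [ - 9 ,- 7  ,  -  6] 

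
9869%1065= 284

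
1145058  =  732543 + 412515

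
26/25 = 1 + 1/25 = 1.04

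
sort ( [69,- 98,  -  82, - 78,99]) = [- 98,-82,-78,69, 99 ]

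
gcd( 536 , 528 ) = 8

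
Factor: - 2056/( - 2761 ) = 2^3*11^( - 1 )*251^( - 1)*257^1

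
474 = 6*79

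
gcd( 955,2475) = 5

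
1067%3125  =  1067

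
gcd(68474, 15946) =938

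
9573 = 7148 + 2425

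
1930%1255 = 675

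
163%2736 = 163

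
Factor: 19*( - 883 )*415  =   - 5^1*19^1*83^1*883^1 = -6962455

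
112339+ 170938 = 283277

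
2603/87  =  2603/87 = 29.92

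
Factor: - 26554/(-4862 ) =13^( - 1)*71^1 = 71/13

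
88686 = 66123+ 22563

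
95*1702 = 161690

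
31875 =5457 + 26418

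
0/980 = 0 = 0.00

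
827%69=68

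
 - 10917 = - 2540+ - 8377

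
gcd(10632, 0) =10632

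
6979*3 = 20937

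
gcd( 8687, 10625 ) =17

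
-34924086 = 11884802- 46808888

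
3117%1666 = 1451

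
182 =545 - 363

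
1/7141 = 1/7141 = 0.00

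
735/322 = 105/46  =  2.28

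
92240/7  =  13177+1/7 = 13177.14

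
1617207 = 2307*701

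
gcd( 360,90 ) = 90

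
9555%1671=1200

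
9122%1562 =1312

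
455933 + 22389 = 478322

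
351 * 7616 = 2673216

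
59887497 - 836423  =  59051074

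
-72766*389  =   - 28305974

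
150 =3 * 50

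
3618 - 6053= - 2435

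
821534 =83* 9898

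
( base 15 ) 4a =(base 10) 70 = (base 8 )106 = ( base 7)130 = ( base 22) 34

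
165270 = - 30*( - 5509 ) 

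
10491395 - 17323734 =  - 6832339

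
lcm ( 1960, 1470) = 5880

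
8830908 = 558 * 15826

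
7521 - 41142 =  - 33621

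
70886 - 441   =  70445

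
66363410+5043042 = 71406452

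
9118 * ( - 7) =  - 63826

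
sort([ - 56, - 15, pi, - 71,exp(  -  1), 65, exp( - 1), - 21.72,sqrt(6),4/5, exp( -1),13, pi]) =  [ - 71, - 56, - 21.72, - 15, exp( - 1),exp( - 1 ),exp(  -  1 ), 4/5, sqrt( 6 ),  pi, pi,13, 65]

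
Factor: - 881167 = - 7^4*367^1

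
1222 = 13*94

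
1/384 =1/384=0.00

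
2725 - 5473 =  - 2748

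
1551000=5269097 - 3718097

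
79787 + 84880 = 164667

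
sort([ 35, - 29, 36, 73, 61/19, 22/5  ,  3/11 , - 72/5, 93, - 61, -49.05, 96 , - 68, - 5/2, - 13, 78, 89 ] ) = [-68, - 61, - 49.05, - 29, - 72/5, - 13, - 5/2 , 3/11, 61/19, 22/5, 35,  36, 73, 78, 89, 93, 96 ] 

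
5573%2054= 1465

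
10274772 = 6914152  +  3360620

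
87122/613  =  142  +  76/613= 142.12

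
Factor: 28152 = 2^3 * 3^2*17^1* 23^1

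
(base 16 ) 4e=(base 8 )116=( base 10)78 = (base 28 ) 2m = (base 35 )28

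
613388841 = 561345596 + 52043245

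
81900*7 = 573300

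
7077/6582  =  2359/2194  =  1.08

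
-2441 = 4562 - 7003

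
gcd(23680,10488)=8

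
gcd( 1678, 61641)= 1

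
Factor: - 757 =-757^1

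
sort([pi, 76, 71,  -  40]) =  [  -  40,pi,71, 76]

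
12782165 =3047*4195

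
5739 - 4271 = 1468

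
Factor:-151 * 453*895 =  - 61220685 = -3^1*5^1*151^2*179^1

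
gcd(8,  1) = 1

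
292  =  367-75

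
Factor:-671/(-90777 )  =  3^(  -  1 )*11^1*61^1*30259^( - 1)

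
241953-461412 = - 219459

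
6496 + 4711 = 11207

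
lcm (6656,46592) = 46592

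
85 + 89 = 174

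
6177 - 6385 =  - 208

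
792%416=376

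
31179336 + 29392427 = 60571763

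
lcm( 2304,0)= 0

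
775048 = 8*96881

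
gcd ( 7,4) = 1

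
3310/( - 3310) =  - 1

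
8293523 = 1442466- - 6851057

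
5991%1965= 96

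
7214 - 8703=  - 1489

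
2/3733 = 2/3733 =0.00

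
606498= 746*813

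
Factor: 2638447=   7^1 *376921^1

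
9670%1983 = 1738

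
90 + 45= 135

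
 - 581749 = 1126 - 582875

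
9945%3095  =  660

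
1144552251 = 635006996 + 509545255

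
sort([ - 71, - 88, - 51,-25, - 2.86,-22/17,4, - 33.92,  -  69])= [ - 88, - 71, - 69,  -  51, - 33.92, - 25, - 2.86, - 22/17,4]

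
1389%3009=1389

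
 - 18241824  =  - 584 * 31236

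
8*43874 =350992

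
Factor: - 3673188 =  - 2^2 * 3^5*3779^1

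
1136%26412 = 1136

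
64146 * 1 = 64146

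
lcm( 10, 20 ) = 20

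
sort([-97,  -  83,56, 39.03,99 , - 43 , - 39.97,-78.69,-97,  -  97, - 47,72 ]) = [ - 97, - 97, - 97, - 83,-78.69,-47, - 43, - 39.97, 39.03, 56,72  ,  99]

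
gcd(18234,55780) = 2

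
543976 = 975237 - 431261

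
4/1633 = 4/1633 = 0.00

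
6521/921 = 6521/921 =7.08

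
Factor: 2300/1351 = 2^2*5^2 * 7^ ( - 1)*23^1*193^( - 1 )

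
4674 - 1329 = 3345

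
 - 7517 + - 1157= -8674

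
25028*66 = 1651848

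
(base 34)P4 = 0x356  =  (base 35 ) oe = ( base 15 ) 3BE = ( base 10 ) 854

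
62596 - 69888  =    -  7292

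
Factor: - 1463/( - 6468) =2^( - 2)*3^( - 1) * 7^( - 1 )*19^1 = 19/84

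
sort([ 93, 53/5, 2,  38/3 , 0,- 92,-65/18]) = [ - 92 ,-65/18,  0,2, 53/5, 38/3, 93] 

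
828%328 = 172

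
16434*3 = 49302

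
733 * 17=12461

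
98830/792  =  49415/396 = 124.79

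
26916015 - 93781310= -66865295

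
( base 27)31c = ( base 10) 2226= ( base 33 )21F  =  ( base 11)1744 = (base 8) 4262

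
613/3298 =613/3298 = 0.19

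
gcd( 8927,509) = 1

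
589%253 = 83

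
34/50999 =34/50999=0.00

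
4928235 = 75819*65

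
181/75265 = 181/75265 = 0.00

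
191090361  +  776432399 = 967522760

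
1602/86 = 801/43  =  18.63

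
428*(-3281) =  - 1404268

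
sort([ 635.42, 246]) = [ 246,635.42] 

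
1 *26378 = 26378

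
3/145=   3/145 = 0.02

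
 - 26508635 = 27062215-53570850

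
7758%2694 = 2370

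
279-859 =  - 580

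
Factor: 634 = 2^1*317^1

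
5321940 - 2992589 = 2329351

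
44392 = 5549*8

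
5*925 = 4625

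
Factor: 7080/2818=3540/1409 = 2^2*3^1*5^1*59^1*1409^( - 1)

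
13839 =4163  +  9676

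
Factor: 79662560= 2^5*5^1 * 31^1*16061^1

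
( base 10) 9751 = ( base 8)23027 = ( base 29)bh7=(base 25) ff1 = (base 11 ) 7365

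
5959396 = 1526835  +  4432561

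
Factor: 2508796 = 2^2*577^1 * 1087^1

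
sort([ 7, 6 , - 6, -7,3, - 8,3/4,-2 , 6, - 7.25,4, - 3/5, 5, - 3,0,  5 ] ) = [ - 8, - 7.25,- 7,  -  6 , - 3, - 2, - 3/5,0,3/4, 3,4,5, 5,6,6, 7]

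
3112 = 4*778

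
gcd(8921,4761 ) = 1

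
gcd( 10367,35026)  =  1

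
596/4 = 149 = 149.00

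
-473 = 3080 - 3553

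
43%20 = 3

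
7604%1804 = 388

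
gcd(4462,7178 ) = 194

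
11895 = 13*915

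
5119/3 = 5119/3 = 1706.33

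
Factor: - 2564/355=  -  2^2 * 5^(  -  1)*71^( - 1)*641^1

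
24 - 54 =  - 30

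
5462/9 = 606 +8/9 = 606.89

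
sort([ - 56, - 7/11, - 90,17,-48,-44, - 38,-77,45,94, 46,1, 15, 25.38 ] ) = [ -90,- 77,-56, - 48, - 44, - 38,-7/11,1,15, 17,25.38,45,  46, 94]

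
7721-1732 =5989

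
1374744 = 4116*334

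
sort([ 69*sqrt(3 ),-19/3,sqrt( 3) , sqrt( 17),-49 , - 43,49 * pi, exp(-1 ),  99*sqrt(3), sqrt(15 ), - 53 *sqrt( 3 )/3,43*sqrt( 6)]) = [ - 49,-43, - 53 * sqrt(3)/3,-19/3, exp( - 1 ),sqrt( 3), sqrt (15 ),sqrt(17 ),43*sqrt(  6),69*sqrt(3), 49 * pi, 99*sqrt( 3) ]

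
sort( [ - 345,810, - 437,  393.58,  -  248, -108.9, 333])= [ - 437,-345,-248, - 108.9,333,393.58, 810]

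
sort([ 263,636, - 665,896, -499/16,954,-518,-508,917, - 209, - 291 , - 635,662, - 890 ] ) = [ - 890,- 665, - 635, - 518,-508, - 291,-209, - 499/16,263,636,662,896,917, 954 ] 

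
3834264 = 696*5509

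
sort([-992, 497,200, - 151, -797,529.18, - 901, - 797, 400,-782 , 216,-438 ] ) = [-992,-901,  -  797,-797, - 782, - 438, - 151, 200,216,  400, 497, 529.18 ]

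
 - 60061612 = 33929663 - 93991275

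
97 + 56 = 153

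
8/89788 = 2/22447 = 0.00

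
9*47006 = 423054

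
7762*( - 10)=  - 77620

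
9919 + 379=10298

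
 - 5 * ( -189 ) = 945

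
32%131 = 32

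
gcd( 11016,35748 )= 108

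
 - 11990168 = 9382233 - 21372401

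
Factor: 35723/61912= 2^(  -  3 )*71^(  -  1 )*109^(- 1)*139^1*257^1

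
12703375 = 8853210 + 3850165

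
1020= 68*15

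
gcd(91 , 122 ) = 1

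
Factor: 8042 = 2^1*4021^1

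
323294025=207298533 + 115995492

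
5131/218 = 5131/218 = 23.54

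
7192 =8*899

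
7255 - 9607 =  - 2352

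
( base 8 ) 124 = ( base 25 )39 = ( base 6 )220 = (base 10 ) 84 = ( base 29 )2q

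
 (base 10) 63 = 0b111111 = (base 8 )77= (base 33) 1u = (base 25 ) 2d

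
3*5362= 16086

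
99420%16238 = 1992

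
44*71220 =3133680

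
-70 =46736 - 46806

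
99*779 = 77121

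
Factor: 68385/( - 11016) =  - 22795/3672 = - 2^( - 3)*3^( - 3)*5^1*17^( - 1)*47^1  *  97^1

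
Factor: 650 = 2^1*5^2*13^1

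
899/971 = 899/971  =  0.93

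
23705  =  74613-50908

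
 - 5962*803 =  - 4787486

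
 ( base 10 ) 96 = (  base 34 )2S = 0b1100000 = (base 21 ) 4C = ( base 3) 10120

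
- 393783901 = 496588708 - 890372609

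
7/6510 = 1/930 = 0.00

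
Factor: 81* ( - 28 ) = -2268  =  - 2^2*3^4 *7^1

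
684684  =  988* 693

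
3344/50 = 1672/25= 66.88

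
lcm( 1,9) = 9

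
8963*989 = 8864407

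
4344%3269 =1075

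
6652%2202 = 46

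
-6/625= - 1 + 619/625 = - 0.01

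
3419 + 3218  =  6637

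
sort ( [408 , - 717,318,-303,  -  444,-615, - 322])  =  [-717,-615, - 444, - 322, - 303, 318,408]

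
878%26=20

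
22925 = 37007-14082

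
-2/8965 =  - 1 + 8963/8965 = - 0.00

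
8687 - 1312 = 7375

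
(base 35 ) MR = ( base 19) 23i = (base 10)797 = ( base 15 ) 382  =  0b1100011101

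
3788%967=887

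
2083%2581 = 2083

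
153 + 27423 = 27576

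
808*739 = 597112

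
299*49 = 14651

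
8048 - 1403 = 6645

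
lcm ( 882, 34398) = 34398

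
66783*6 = 400698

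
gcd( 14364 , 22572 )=2052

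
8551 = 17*503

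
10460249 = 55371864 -44911615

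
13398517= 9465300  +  3933217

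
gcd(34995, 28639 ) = 1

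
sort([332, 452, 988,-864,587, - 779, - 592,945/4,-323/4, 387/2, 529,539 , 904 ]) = [-864, - 779  ,- 592, - 323/4,387/2, 945/4,  332,  452, 529,  539, 587, 904,988]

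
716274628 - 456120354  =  260154274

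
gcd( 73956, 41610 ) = 6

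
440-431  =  9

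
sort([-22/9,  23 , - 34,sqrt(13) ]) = [ - 34,-22/9, sqrt(13 ),23]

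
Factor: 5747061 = 3^1*1915687^1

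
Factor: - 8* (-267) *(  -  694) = - 2^4*3^1* 89^1  *347^1 = - 1482384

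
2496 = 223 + 2273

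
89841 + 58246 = 148087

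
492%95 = 17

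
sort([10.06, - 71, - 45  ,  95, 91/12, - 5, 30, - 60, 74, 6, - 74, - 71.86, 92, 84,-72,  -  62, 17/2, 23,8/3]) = [ - 74, - 72, - 71.86,-71 ,- 62, - 60, - 45, - 5, 8/3,6,91/12,17/2, 10.06, 23, 30, 74, 84, 92,95 ]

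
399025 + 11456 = 410481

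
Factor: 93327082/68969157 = 2^1 * 3^( - 1) * 23^( - 1 )*999553^( - 1 )*46663541^1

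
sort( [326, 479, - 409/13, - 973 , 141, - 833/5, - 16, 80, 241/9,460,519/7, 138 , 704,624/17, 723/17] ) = [ - 973, - 833/5, - 409/13, - 16, 241/9,624/17, 723/17,  519/7 , 80, 138,141,326,460,479, 704]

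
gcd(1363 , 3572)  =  47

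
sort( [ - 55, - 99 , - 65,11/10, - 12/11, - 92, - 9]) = [ - 99, - 92 ,  -  65, - 55,  -  9, - 12/11,11/10]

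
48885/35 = 1396  +  5/7 = 1396.71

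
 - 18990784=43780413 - 62771197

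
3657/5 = 731 + 2/5 = 731.40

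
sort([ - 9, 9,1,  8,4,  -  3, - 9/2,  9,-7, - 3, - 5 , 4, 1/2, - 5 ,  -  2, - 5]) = [ - 9, - 7 ,  -  5,- 5, - 5,-9/2, - 3, - 3, - 2,1/2,  1 , 4, 4, 8  ,  9, 9]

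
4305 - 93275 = -88970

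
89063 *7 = 623441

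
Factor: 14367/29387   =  3^1*4789^1*29387^( - 1 ) 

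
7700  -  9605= -1905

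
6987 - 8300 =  - 1313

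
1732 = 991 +741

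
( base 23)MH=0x20b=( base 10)523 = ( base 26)k3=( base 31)gr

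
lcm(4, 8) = 8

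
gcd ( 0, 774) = 774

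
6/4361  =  6/4361 = 0.00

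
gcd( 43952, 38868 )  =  164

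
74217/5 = 14843 + 2/5 = 14843.40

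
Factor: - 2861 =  - 2861^1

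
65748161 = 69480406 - 3732245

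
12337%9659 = 2678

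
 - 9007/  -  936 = 9 + 583/936 = 9.62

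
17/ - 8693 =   -  17/8693 = - 0.00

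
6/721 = 6/721 =0.01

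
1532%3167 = 1532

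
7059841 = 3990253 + 3069588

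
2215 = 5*443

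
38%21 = 17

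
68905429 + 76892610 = 145798039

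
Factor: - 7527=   -  3^1*13^1 * 193^1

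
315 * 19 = 5985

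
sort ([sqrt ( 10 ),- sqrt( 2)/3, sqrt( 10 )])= [ - sqrt ( 2 )/3,sqrt(10),  sqrt( 10)]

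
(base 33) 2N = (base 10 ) 89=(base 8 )131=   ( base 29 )32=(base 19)4D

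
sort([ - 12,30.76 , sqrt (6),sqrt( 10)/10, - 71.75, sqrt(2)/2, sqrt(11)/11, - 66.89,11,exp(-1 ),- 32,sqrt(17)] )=[ - 71.75, - 66.89,  -  32,- 12,sqrt( 11)/11,sqrt( 10)/10, exp(  -  1),sqrt(2)/2,sqrt( 6), sqrt( 17),11 , 30.76 ]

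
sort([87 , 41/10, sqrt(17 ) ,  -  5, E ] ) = [-5,  E,41/10  ,  sqrt(17 ), 87]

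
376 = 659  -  283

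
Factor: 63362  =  2^1*13^1*2437^1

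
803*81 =65043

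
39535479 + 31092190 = 70627669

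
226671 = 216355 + 10316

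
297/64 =4 + 41/64= 4.64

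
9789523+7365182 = 17154705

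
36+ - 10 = 26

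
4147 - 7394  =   -3247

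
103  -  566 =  - 463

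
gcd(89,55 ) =1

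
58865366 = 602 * 97783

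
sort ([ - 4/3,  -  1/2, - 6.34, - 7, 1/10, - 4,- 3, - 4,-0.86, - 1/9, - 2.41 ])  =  [ -7, - 6.34, - 4, - 4, - 3, - 2.41, - 4/3,- 0.86, -1/2, - 1/9,  1/10 ] 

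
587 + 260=847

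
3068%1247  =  574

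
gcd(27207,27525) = 3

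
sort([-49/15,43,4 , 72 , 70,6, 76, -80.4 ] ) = [-80.4, - 49/15,  4,  6 , 43,70,72, 76]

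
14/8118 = 7/4059 = 0.00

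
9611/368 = 9611/368 = 26.12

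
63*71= 4473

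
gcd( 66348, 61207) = 97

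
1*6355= 6355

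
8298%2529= 711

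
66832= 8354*8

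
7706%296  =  10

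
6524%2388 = 1748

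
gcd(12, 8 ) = 4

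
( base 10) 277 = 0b100010101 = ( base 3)101021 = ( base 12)1B1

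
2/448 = 1/224= 0.00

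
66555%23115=20325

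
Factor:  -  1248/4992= - 1/4 = - 2^( - 2)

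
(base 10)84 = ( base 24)3C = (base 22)3i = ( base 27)33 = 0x54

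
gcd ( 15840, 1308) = 12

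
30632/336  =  547/6 = 91.17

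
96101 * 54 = 5189454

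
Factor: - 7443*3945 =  - 29362635  =  - 3^3  *5^1*263^1*827^1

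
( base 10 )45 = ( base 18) 29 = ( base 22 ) 21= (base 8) 55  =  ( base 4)231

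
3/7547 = 3/7547  =  0.00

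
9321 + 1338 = 10659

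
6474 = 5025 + 1449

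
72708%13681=4303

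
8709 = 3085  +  5624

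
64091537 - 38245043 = 25846494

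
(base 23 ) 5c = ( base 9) 151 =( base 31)43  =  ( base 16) 7f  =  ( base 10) 127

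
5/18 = 5/18 = 0.28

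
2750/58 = 47 + 12/29 = 47.41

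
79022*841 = 66457502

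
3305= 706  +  2599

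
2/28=1/14 = 0.07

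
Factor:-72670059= - 3^2*7^1*11^2*9533^1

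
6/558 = 1/93  =  0.01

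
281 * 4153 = 1166993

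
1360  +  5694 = 7054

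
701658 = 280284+421374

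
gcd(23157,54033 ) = 7719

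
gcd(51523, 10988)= 67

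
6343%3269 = 3074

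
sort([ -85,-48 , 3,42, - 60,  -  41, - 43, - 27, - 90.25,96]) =[  -  90.25,-85,- 60,-48, - 43, - 41, - 27,  3, 42, 96]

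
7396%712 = 276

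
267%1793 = 267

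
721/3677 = 721/3677 = 0.20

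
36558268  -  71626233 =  - 35067965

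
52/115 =52/115  =  0.45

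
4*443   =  1772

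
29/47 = 29/47 = 0.62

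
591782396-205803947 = 385978449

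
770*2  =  1540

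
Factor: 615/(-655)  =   - 3^1*41^1*131^( - 1 ) =- 123/131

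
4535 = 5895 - 1360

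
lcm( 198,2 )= 198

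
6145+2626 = 8771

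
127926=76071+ 51855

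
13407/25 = 13407/25=536.28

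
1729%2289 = 1729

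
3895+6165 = 10060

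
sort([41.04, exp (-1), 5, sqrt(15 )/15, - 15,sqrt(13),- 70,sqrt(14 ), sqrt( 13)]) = [- 70, - 15, sqrt ( 15 )/15,exp( - 1 ), sqrt( 13), sqrt ( 13), sqrt( 14), 5,41.04 ]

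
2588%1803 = 785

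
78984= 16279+62705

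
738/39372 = 123/6562=0.02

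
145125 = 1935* 75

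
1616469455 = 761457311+855012144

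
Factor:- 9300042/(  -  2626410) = 1550007/437735  =  3^2*5^(-1)*87547^ (-1 )*172223^1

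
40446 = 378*107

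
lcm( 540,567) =11340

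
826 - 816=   10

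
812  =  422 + 390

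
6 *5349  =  32094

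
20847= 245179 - 224332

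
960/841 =960/841 = 1.14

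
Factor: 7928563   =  7928563^1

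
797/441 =1 + 356/441  =  1.81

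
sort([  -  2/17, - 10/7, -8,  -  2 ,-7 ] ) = [ - 8, - 7, - 2,-10/7, - 2/17] 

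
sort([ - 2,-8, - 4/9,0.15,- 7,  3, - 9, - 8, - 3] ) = [ - 9, - 8, - 8, - 7, - 3, - 2, - 4/9, 0.15, 3] 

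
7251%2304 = 339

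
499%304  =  195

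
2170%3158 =2170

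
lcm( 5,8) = 40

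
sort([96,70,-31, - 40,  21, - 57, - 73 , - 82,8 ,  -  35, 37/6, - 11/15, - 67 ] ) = [ - 82,-73, - 67, - 57, - 40, - 35, - 31, - 11/15,37/6,8,21,70,96] 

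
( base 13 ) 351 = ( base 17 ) 1GC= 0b1000111101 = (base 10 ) 573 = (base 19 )1B3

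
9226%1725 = 601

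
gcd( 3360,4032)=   672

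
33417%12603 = 8211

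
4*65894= 263576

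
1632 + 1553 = 3185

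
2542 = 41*62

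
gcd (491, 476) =1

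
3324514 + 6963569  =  10288083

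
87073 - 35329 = 51744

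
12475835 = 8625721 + 3850114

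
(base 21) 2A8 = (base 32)12C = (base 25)1j0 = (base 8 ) 2114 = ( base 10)1100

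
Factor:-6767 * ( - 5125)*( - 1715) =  - 59477700625 =- 5^4*7^3*41^1*67^1*101^1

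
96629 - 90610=6019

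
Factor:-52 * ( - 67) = 3484 = 2^2*13^1*67^1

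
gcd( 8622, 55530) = 18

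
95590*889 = 84979510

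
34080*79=2692320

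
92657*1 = 92657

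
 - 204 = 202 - 406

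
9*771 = 6939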